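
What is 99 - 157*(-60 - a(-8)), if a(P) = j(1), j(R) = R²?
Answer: 9676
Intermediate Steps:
a(P) = 1 (a(P) = 1² = 1)
99 - 157*(-60 - a(-8)) = 99 - 157*(-60 - 1*1) = 99 - 157*(-60 - 1) = 99 - 157*(-61) = 99 + 9577 = 9676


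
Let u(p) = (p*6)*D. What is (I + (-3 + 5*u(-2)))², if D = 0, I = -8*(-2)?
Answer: 169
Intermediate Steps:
I = 16
u(p) = 0 (u(p) = (p*6)*0 = (6*p)*0 = 0)
(I + (-3 + 5*u(-2)))² = (16 + (-3 + 5*0))² = (16 + (-3 + 0))² = (16 - 3)² = 13² = 169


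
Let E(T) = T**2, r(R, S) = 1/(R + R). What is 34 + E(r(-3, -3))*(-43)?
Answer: 1181/36 ≈ 32.806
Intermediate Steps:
r(R, S) = 1/(2*R)
34 + E(r(-3, -3))*(-43) = 34 + ((1/2)/(-3))**2*(-43) = 34 + ((1/2)*(-1/3))**2*(-43) = 34 + (-1/6)**2*(-43) = 34 + (1/36)*(-43) = 34 - 43/36 = 1181/36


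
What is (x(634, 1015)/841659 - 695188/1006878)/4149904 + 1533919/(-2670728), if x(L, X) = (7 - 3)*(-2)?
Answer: -28096511312998435069625/48919217852309285853372 ≈ -0.57434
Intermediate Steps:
x(L, X) = -8 (x(L, X) = 4*(-2) = -8)
(x(634, 1015)/841659 - 695188/1006878)/4149904 + 1533919/(-2670728) = (-8/841659 - 695188/1006878)/4149904 + 1533919/(-2670728) = (-8*1/841659 - 695188*1/1006878)*(1/4149904) + 1533919*(-1/2670728) = (-8/841659 - 347594/503439)*(1/4149904) - 1533919/2670728 = -97519881986/141241321767*1/4149904 - 1533919/2670728 = -48759940993/293068963083080184 - 1533919/2670728 = -28096511312998435069625/48919217852309285853372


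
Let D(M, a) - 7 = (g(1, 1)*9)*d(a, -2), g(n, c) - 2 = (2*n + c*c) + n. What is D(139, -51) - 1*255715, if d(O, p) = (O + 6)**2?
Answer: -146358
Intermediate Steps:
g(n, c) = 2 + c**2 + 3*n (g(n, c) = 2 + ((2*n + c*c) + n) = 2 + ((2*n + c**2) + n) = 2 + ((c**2 + 2*n) + n) = 2 + (c**2 + 3*n) = 2 + c**2 + 3*n)
d(O, p) = (6 + O)**2
D(M, a) = 7 + 54*(6 + a)**2 (D(M, a) = 7 + ((2 + 1**2 + 3*1)*9)*(6 + a)**2 = 7 + ((2 + 1 + 3)*9)*(6 + a)**2 = 7 + (6*9)*(6 + a)**2 = 7 + 54*(6 + a)**2)
D(139, -51) - 1*255715 = (7 + 54*(6 - 51)**2) - 1*255715 = (7 + 54*(-45)**2) - 255715 = (7 + 54*2025) - 255715 = (7 + 109350) - 255715 = 109357 - 255715 = -146358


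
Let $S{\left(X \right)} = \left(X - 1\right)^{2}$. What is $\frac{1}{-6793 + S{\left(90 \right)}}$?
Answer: $\frac{1}{1128} \approx 0.00088653$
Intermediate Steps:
$S{\left(X \right)} = \left(-1 + X\right)^{2}$
$\frac{1}{-6793 + S{\left(90 \right)}} = \frac{1}{-6793 + \left(-1 + 90\right)^{2}} = \frac{1}{-6793 + 89^{2}} = \frac{1}{-6793 + 7921} = \frac{1}{1128}$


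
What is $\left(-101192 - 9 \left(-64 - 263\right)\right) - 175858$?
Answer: $-274107$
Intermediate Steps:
$\left(-101192 - 9 \left(-64 - 263\right)\right) - 175858 = \left(-101192 - -2943\right) - 175858 = \left(-101192 + 2943\right) - 175858 = -98249 - 175858 = -274107$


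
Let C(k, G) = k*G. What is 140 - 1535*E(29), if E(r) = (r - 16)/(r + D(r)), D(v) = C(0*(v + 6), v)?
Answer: -15895/29 ≈ -548.10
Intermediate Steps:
C(k, G) = G*k
D(v) = 0 (D(v) = v*(0*(v + 6)) = v*(0*(6 + v)) = v*0 = 0)
E(r) = (-16 + r)/r (E(r) = (r - 16)/(r + 0) = (-16 + r)/r)
140 - 1535*E(29) = 140 - 1535*(-16 + 29)/29 = 140 - 1535*13/29 = 140 - 19955/29 = -15895/29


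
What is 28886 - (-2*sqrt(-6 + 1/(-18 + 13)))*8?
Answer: 28886 + 16*I*sqrt(155)/5 ≈ 28886.0 + 39.84*I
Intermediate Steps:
28886 - (-2*sqrt(-6 + 1/(-18 + 13)))*8 = 28886 - (-2*sqrt(-6 + 1/(-5)))*8 = 28886 - (-2*sqrt(-6 - 1/5))*8 = 28886 - (-2*I*sqrt(155)/5)*8 = 28886 - (-16)*I*sqrt(155)/5 = 28886 + 16*I*sqrt(155)/5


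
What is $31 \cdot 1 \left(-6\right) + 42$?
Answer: $-144$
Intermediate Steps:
$31 \cdot 1 \left(-6\right) + 42 = 31 \left(-6\right) + 42 = -186 + 42 = -144$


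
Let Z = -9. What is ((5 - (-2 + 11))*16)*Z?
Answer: 576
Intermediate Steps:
((5 - (-2 + 11))*16)*Z = ((5 - (-2 + 11))*16)*(-9) = ((5 - 1*9)*16)*(-9) = ((5 - 9)*16)*(-9) = -4*16*(-9) = -64*(-9) = 576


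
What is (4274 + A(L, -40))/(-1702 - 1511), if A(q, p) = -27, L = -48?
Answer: -4247/3213 ≈ -1.3218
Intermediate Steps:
(4274 + A(L, -40))/(-1702 - 1511) = (4274 - 27)/(-1702 - 1511) = 4247/(-3213) = 4247*(-1/3213) = -4247/3213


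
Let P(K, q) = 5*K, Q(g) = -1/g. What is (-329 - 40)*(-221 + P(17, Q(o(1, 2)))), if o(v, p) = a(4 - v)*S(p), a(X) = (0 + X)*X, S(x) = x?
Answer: 50184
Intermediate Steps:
a(X) = X**2 (a(X) = X*X = X**2)
o(v, p) = p*(4 - v)**2 (o(v, p) = (4 - v)**2*p = p*(4 - v)**2)
(-329 - 40)*(-221 + P(17, Q(o(1, 2)))) = (-329 - 40)*(-221 + 5*17) = -369*(-221 + 85) = -369*(-136) = 50184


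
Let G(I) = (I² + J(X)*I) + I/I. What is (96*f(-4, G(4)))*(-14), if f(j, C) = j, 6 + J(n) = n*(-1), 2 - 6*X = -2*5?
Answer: 5376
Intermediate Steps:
X = 2 (X = ⅓ - (-1)*5/3 = ⅓ - ⅙*(-10) = ⅓ + 5/3 = 2)
J(n) = -6 - n (J(n) = -6 + n*(-1) = -6 - n)
G(I) = 1 + I² - 8*I (G(I) = (I² + (-6 - 1*2)*I) + I/I = (I² + (-6 - 2)*I) + 1 = (I² - 8*I) + 1 = 1 + I² - 8*I)
(96*f(-4, G(4)))*(-14) = (96*(-4))*(-14) = -384*(-14) = 5376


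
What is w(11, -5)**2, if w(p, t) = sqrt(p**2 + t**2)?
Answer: 146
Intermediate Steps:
w(11, -5)**2 = (sqrt(11**2 + (-5)**2))**2 = (sqrt(121 + 25))**2 = (sqrt(146))**2 = 146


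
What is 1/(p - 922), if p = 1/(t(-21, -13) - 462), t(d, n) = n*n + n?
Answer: -306/282133 ≈ -0.0010846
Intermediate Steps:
t(d, n) = n + n² (t(d, n) = n² + n = n + n²)
p = -1/306 (p = 1/(-13*(1 - 13) - 462) = 1/(-13*(-12) - 462) = 1/(156 - 462) = 1/(-306) = -1/306 ≈ -0.0032680)
1/(p - 922) = 1/(-1/306 - 922) = 1/(-282133/306) = -306/282133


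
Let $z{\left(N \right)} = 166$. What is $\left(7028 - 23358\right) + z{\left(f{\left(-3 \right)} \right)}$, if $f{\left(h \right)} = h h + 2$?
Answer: $-16164$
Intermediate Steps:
$f{\left(h \right)} = 2 + h^{2}$ ($f{\left(h \right)} = h^{2} + 2 = 2 + h^{2}$)
$\left(7028 - 23358\right) + z{\left(f{\left(-3 \right)} \right)} = \left(7028 - 23358\right) + 166 = -16330 + 166 = -16164$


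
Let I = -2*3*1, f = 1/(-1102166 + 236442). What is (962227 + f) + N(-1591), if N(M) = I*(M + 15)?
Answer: 841209293491/865724 ≈ 9.7168e+5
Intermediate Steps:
f = -1/865724 (f = 1/(-865724) = -1/865724 ≈ -1.1551e-6)
I = -6 (I = -6*1 = -6)
N(M) = -90 - 6*M (N(M) = -6*(M + 15) = -6*(15 + M) = -90 - 6*M)
(962227 + f) + N(-1591) = (962227 - 1/865724) + (-90 - 6*(-1591)) = 833023007347/865724 + (-90 + 9546) = 833023007347/865724 + 9456 = 841209293491/865724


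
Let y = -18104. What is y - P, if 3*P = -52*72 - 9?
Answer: -16853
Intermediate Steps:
P = -1251 (P = (-52*72 - 9)/3 = (-3744 - 9)/3 = (1/3)*(-3753) = -1251)
y - P = -18104 - 1*(-1251) = -18104 + 1251 = -16853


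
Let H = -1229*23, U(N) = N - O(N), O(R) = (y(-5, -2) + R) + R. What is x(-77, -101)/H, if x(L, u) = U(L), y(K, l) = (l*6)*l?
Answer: -53/28267 ≈ -0.0018750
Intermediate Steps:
y(K, l) = 6*l² (y(K, l) = (6*l)*l = 6*l²)
O(R) = 24 + 2*R (O(R) = (6*(-2)² + R) + R = (6*4 + R) + R = (24 + R) + R = 24 + 2*R)
U(N) = -24 - N (U(N) = N - (24 + 2*N) = N + (-24 - 2*N) = -24 - N)
x(L, u) = -24 - L
H = -28267
x(-77, -101)/H = (-24 - 1*(-77))/(-28267) = (-24 + 77)*(-1/28267) = 53*(-1/28267) = -53/28267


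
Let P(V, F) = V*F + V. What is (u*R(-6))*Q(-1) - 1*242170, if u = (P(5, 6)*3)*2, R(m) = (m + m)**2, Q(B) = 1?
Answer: -211930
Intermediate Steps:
P(V, F) = V + F*V (P(V, F) = F*V + V = V + F*V)
R(m) = 4*m**2 (R(m) = (2*m)**2 = 4*m**2)
u = 210 (u = ((5*(1 + 6))*3)*2 = ((5*7)*3)*2 = (35*3)*2 = 105*2 = 210)
(u*R(-6))*Q(-1) - 1*242170 = (210*(4*(-6)**2))*1 - 1*242170 = (210*(4*36))*1 - 242170 = (210*144)*1 - 242170 = 30240*1 - 242170 = 30240 - 242170 = -211930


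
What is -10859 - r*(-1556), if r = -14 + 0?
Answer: -32643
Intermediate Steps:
r = -14
-10859 - r*(-1556) = -10859 - (-14)*(-1556) = -10859 - 1*21784 = -10859 - 21784 = -32643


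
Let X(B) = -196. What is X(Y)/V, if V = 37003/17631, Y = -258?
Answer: -3455676/37003 ≈ -93.389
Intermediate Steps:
V = 37003/17631 (V = 37003*(1/17631) = 37003/17631 ≈ 2.0987)
X(Y)/V = -196/37003/17631 = -196*17631/37003 = -3455676/37003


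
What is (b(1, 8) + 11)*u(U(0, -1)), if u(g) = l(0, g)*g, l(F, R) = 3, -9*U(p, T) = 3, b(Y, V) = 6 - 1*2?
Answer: -15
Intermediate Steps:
b(Y, V) = 4 (b(Y, V) = 6 - 2 = 4)
U(p, T) = -⅓ (U(p, T) = -⅑*3 = -⅓)
u(g) = 3*g
(b(1, 8) + 11)*u(U(0, -1)) = (4 + 11)*(3*(-⅓)) = 15*(-1) = -15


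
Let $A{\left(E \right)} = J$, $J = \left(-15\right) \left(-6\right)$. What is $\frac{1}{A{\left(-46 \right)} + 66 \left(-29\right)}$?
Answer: $- \frac{1}{1824} \approx -0.00054825$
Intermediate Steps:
$J = 90$
$A{\left(E \right)} = 90$
$\frac{1}{A{\left(-46 \right)} + 66 \left(-29\right)} = \frac{1}{90 + 66 \left(-29\right)} = \frac{1}{90 - 1914} = \frac{1}{-1824} = - \frac{1}{1824}$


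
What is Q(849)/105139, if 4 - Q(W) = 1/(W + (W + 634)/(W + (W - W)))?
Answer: 2888287/75940217476 ≈ 3.8034e-5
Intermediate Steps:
Q(W) = 4 - 1/(W + (634 + W)/W) (Q(W) = 4 - 1/(W + (W + 634)/(W + (W - W))) = 4 - 1/(W + (634 + W)/(W + 0)) = 4 - 1/(W + (634 + W)/W))
Q(849)/105139 = ((2536 + 3*849 + 4*849**2)/(634 + 849 + 849**2))/105139 = ((2536 + 2547 + 4*720801)/(634 + 849 + 720801))*(1/105139) = ((2536 + 2547 + 2883204)/722284)*(1/105139) = ((1/722284)*2888287)*(1/105139) = (2888287/722284)*(1/105139) = 2888287/75940217476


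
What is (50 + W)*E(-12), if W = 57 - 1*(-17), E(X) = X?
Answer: -1488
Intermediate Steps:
W = 74 (W = 57 + 17 = 74)
(50 + W)*E(-12) = (50 + 74)*(-12) = 124*(-12) = -1488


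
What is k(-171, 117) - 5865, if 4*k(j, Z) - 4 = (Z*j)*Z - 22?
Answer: -2364297/4 ≈ -5.9107e+5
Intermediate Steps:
k(j, Z) = -9/2 + j*Z**2/4 (k(j, Z) = 1 + ((Z*j)*Z - 22)/4 = 1 + (j*Z**2 - 22)/4 = 1 + (-22 + j*Z**2)/4 = 1 + (-11/2 + j*Z**2/4) = -9/2 + j*Z**2/4)
k(-171, 117) - 5865 = (-9/2 + (1/4)*(-171)*117**2) - 5865 = (-9/2 + (1/4)*(-171)*13689) - 5865 = (-9/2 - 2340819/4) - 5865 = -2340837/4 - 5865 = -2364297/4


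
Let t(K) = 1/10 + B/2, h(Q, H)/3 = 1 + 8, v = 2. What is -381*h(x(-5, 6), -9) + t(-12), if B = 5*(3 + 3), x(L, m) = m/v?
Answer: -102719/10 ≈ -10272.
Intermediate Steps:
x(L, m) = m/2
h(Q, H) = 27 (h(Q, H) = 3*(1 + 8) = 3*9 = 27)
B = 30 (B = 5*6 = 30)
t(K) = 151/10 (t(K) = 1/10 + 30/2 = 1*(1/10) + 30*(1/2) = 1/10 + 15 = 151/10)
-381*h(x(-5, 6), -9) + t(-12) = -381*27 + 151/10 = -10287 + 151/10 = -102719/10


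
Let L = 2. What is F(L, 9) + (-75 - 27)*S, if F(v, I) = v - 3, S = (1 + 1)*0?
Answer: -1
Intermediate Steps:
S = 0 (S = 2*0 = 0)
F(v, I) = -3 + v
F(L, 9) + (-75 - 27)*S = (-3 + 2) + (-75 - 27)*0 = -1 - 102*0 = -1 + 0 = -1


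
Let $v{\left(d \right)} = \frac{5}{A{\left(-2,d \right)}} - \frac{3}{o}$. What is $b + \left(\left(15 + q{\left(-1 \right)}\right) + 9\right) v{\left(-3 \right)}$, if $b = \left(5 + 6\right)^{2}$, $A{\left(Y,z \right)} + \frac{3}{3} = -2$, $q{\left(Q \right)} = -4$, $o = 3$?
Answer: $\frac{203}{3} \approx 67.667$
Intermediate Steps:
$A{\left(Y,z \right)} = -3$ ($A{\left(Y,z \right)} = -1 - 2 = -3$)
$v{\left(d \right)} = - \frac{8}{3}$ ($v{\left(d \right)} = \frac{5}{-3} - \frac{3}{3} = 5 \left(- \frac{1}{3}\right) - 1 = - \frac{5}{3} - 1 = - \frac{8}{3}$)
$b = 121$ ($b = 11^{2} = 121$)
$b + \left(\left(15 + q{\left(-1 \right)}\right) + 9\right) v{\left(-3 \right)} = 121 + \left(\left(15 - 4\right) + 9\right) \left(- \frac{8}{3}\right) = 121 + \left(11 + 9\right) \left(- \frac{8}{3}\right) = 121 + 20 \left(- \frac{8}{3}\right) = 121 - \frac{160}{3} = \frac{203}{3}$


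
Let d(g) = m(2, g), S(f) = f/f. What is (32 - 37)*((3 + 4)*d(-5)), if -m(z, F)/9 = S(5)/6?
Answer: 105/2 ≈ 52.500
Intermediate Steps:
S(f) = 1
m(z, F) = -3/2 (m(z, F) = -9/6 = -9*⅙ = -3/2)
d(g) = -3/2
(32 - 37)*((3 + 4)*d(-5)) = (32 - 37)*((3 + 4)*(-3/2)) = -35*(-3)/2 = -5*(-21/2) = 105/2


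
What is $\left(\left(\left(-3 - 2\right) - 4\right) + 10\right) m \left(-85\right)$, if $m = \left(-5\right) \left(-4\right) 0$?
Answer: $0$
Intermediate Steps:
$m = 0$ ($m = 20 \cdot 0 = 0$)
$\left(\left(\left(-3 - 2\right) - 4\right) + 10\right) m \left(-85\right) = \left(\left(\left(-3 - 2\right) - 4\right) + 10\right) 0 \left(-85\right) = \left(\left(-5 - 4\right) + 10\right) 0 \left(-85\right) = \left(-9 + 10\right) 0 \left(-85\right) = 1 \cdot 0 \left(-85\right) = 0 \left(-85\right) = 0$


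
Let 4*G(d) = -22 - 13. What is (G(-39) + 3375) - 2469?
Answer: 3589/4 ≈ 897.25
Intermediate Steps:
G(d) = -35/4 (G(d) = (-22 - 13)/4 = (¼)*(-35) = -35/4)
(G(-39) + 3375) - 2469 = (-35/4 + 3375) - 2469 = 13465/4 - 2469 = 3589/4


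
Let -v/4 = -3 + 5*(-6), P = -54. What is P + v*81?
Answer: 10638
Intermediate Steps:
v = 132 (v = -4*(-3 + 5*(-6)) = -4*(-3 - 30) = -4*(-33) = 132)
P + v*81 = -54 + 132*81 = -54 + 10692 = 10638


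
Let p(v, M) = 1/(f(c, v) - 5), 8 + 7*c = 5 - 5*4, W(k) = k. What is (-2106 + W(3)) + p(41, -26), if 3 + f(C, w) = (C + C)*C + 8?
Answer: -2224925/1058 ≈ -2103.0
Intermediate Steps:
c = -23/7 (c = -8/7 + (5 - 5*4)/7 = -8/7 + (5 - 20)/7 = -8/7 + (⅐)*(-15) = -8/7 - 15/7 = -23/7 ≈ -3.2857)
f(C, w) = 5 + 2*C² (f(C, w) = -3 + ((C + C)*C + 8) = -3 + ((2*C)*C + 8) = -3 + (2*C² + 8) = -3 + (8 + 2*C²) = 5 + 2*C²)
p(v, M) = 49/1058 (p(v, M) = 1/((5 + 2*(-23/7)²) - 5) = 1/((5 + 2*(529/49)) - 5) = 1/((5 + 1058/49) - 5) = 1/(1303/49 - 5) = 1/(1058/49) = 49/1058)
(-2106 + W(3)) + p(41, -26) = (-2106 + 3) + 49/1058 = -2103 + 49/1058 = -2224925/1058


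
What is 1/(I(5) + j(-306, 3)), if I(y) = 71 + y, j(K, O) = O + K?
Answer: -1/227 ≈ -0.0044053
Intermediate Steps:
j(K, O) = K + O
1/(I(5) + j(-306, 3)) = 1/((71 + 5) + (-306 + 3)) = 1/(76 - 303) = 1/(-227) = -1/227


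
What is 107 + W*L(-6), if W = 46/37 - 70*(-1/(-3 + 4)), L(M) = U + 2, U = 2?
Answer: 14503/37 ≈ 391.97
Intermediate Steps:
L(M) = 4 (L(M) = 2 + 2 = 4)
W = 2636/37 (W = 46*(1/37) - 70/((-1*1)) = 46/37 - 70/(-1) = 46/37 - 70*(-1) = 46/37 + 70 = 2636/37 ≈ 71.243)
107 + W*L(-6) = 107 + (2636/37)*4 = 107 + 10544/37 = 14503/37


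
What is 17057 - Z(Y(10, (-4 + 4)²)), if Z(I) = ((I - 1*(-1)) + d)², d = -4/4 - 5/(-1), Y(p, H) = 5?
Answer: 16957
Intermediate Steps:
d = 4 (d = -4*¼ - 5*(-1) = -1 + 5 = 4)
Z(I) = (5 + I)² (Z(I) = ((I - 1*(-1)) + 4)² = ((I + 1) + 4)² = ((1 + I) + 4)² = (5 + I)²)
17057 - Z(Y(10, (-4 + 4)²)) = 17057 - (5 + 5)² = 17057 - 1*10² = 17057 - 1*100 = 17057 - 100 = 16957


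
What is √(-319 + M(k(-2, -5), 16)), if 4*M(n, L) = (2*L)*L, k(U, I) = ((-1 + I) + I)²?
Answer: I*√191 ≈ 13.82*I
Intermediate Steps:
k(U, I) = (-1 + 2*I)²
M(n, L) = L²/2 (M(n, L) = ((2*L)*L)/4 = (2*L²)/4 = L²/2)
√(-319 + M(k(-2, -5), 16)) = √(-319 + (½)*16²) = √(-319 + (½)*256) = √(-319 + 128) = √(-191) = I*√191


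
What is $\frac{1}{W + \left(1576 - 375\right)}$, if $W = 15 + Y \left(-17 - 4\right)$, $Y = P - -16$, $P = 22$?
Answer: $\frac{1}{418} \approx 0.0023923$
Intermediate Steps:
$Y = 38$ ($Y = 22 - -16 = 22 + 16 = 38$)
$W = -783$ ($W = 15 + 38 \left(-17 - 4\right) = 15 + 38 \left(-21\right) = 15 - 798 = -783$)
$\frac{1}{W + \left(1576 - 375\right)} = \frac{1}{-783 + \left(1576 - 375\right)} = \frac{1}{-783 + 1201} = \frac{1}{418}$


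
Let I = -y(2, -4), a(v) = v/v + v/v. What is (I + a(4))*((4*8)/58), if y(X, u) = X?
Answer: 0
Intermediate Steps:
a(v) = 2 (a(v) = 1 + 1 = 2)
I = -2 (I = -1*2 = -2)
(I + a(4))*((4*8)/58) = (-2 + 2)*((4*8)/58) = 0*(32*(1/58)) = 0*(16/29) = 0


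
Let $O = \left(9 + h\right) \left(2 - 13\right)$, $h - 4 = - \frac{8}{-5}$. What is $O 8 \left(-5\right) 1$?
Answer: $6424$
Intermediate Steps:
$h = \frac{28}{5}$ ($h = 4 - \frac{8}{-5} = 4 - - \frac{8}{5} = 4 + \frac{8}{5} = \frac{28}{5} \approx 5.6$)
$O = - \frac{803}{5}$ ($O = \left(9 + \frac{28}{5}\right) \left(2 - 13\right) = \frac{73}{5} \left(-11\right) = - \frac{803}{5} \approx -160.6$)
$O 8 \left(-5\right) 1 = - \frac{803 \cdot 8 \left(-5\right) 1}{5} = - \frac{803 \left(\left(-40\right) 1\right)}{5} = \left(- \frac{803}{5}\right) \left(-40\right) = 6424$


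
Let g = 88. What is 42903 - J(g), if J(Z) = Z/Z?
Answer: 42902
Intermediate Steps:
J(Z) = 1
42903 - J(g) = 42903 - 1*1 = 42903 - 1 = 42902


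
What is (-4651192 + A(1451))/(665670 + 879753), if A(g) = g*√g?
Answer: -4651192/1545423 + 1451*√1451/1545423 ≈ -2.9739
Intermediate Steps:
A(g) = g^(3/2)
(-4651192 + A(1451))/(665670 + 879753) = (-4651192 + 1451^(3/2))/(665670 + 879753) = (-4651192 + 1451*√1451)/1545423 = (-4651192 + 1451*√1451)*(1/1545423) = -4651192/1545423 + 1451*√1451/1545423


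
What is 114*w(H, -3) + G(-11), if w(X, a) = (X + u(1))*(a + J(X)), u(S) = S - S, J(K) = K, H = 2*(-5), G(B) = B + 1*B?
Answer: 14798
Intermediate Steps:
G(B) = 2*B (G(B) = B + B = 2*B)
H = -10
u(S) = 0
w(X, a) = X*(X + a) (w(X, a) = (X + 0)*(a + X) = X*(X + a))
114*w(H, -3) + G(-11) = 114*(-10*(-10 - 3)) + 2*(-11) = 114*(-10*(-13)) - 22 = 114*130 - 22 = 14820 - 22 = 14798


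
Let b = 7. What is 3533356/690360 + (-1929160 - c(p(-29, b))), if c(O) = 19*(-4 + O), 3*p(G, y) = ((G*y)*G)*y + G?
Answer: -125984115607/57530 ≈ -2.1899e+6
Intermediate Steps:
p(G, y) = G/3 + G²*y²/3 (p(G, y) = (((G*y)*G)*y + G)/3 = ((y*G²)*y + G)/3 = (G²*y² + G)/3 = (G + G²*y²)/3 = G/3 + G²*y²/3)
c(O) = -76 + 19*O
3533356/690360 + (-1929160 - c(p(-29, b))) = 3533356/690360 + (-1929160 - (-76 + 19*((⅓)*(-29)*(1 - 29*7²)))) = 3533356*(1/690360) + (-1929160 - (-76 + 19*((⅓)*(-29)*(1 - 29*49)))) = 883339/172590 + (-1929160 - (-76 + 19*((⅓)*(-29)*(1 - 1421)))) = 883339/172590 + (-1929160 - (-76 + 19*((⅓)*(-29)*(-1420)))) = 883339/172590 + (-1929160 - (-76 + 19*(41180/3))) = 883339/172590 + (-1929160 - (-76 + 782420/3)) = 883339/172590 + (-1929160 - 1*782192/3) = 883339/172590 + (-1929160 - 782192/3) = 883339/172590 - 6569672/3 = -125984115607/57530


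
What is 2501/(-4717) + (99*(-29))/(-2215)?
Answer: 8002792/10448155 ≈ 0.76595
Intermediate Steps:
2501/(-4717) + (99*(-29))/(-2215) = 2501*(-1/4717) - 2871*(-1/2215) = -2501/4717 + 2871/2215 = 8002792/10448155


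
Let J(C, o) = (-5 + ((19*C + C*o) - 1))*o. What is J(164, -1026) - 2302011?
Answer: 167145993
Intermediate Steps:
J(C, o) = o*(-6 + 19*C + C*o) (J(C, o) = (-5 + (-1 + 19*C + C*o))*o = (-6 + 19*C + C*o)*o = o*(-6 + 19*C + C*o))
J(164, -1026) - 2302011 = -1026*(-6 + 19*164 + 164*(-1026)) - 2302011 = -1026*(-6 + 3116 - 168264) - 2302011 = -1026*(-165154) - 2302011 = 169448004 - 2302011 = 167145993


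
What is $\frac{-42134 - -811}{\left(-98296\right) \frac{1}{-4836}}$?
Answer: $- \frac{49959507}{24574} \approx -2033.0$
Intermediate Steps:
$\frac{-42134 - -811}{\left(-98296\right) \frac{1}{-4836}} = \frac{-42134 + 811}{\left(-98296\right) \left(- \frac{1}{4836}\right)} = - \frac{41323}{\frac{24574}{1209}} = \left(-41323\right) \frac{1209}{24574} = - \frac{49959507}{24574}$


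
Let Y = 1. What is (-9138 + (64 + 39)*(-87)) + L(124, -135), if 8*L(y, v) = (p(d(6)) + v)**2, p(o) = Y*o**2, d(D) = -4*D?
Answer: 49689/8 ≈ 6211.1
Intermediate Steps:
p(o) = o**2 (p(o) = 1*o**2 = o**2)
L(y, v) = (576 + v)**2/8 (L(y, v) = ((-4*6)**2 + v)**2/8 = ((-24)**2 + v)**2/8 = (576 + v)**2/8)
(-9138 + (64 + 39)*(-87)) + L(124, -135) = (-9138 + (64 + 39)*(-87)) + (576 - 135)**2/8 = (-9138 + 103*(-87)) + (1/8)*441**2 = (-9138 - 8961) + (1/8)*194481 = -18099 + 194481/8 = 49689/8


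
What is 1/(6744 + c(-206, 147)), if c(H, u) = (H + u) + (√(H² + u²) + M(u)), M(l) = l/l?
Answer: 6686/44638551 - √64045/44638551 ≈ 0.00014411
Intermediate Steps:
M(l) = 1
c(H, u) = 1 + H + u + √(H² + u²) (c(H, u) = (H + u) + (√(H² + u²) + 1) = (H + u) + (1 + √(H² + u²)) = 1 + H + u + √(H² + u²))
1/(6744 + c(-206, 147)) = 1/(6744 + (1 - 206 + 147 + √((-206)² + 147²))) = 1/(6744 + (1 - 206 + 147 + √(42436 + 21609))) = 1/(6744 + (1 - 206 + 147 + √64045)) = 1/(6744 + (-58 + √64045)) = 1/(6686 + √64045)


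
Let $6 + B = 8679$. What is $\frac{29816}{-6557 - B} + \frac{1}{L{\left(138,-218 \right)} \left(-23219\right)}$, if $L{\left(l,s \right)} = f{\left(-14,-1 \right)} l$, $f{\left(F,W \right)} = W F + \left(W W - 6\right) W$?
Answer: $- \frac{907602297559}{463602860070} \approx -1.9577$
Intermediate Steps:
$B = 8673$ ($B = -6 + 8679 = 8673$)
$f{\left(F,W \right)} = F W + W \left(-6 + W^{2}\right)$ ($f{\left(F,W \right)} = F W + \left(W^{2} - 6\right) W = F W + \left(-6 + W^{2}\right) W = F W + W \left(-6 + W^{2}\right)$)
$L{\left(l,s \right)} = 19 l$ ($L{\left(l,s \right)} = - (-6 - 14 + \left(-1\right)^{2}) l = - (-6 - 14 + 1) l = \left(-1\right) \left(-19\right) l = 19 l$)
$\frac{29816}{-6557 - B} + \frac{1}{L{\left(138,-218 \right)} \left(-23219\right)} = \frac{29816}{-6557 - 8673} + \frac{1}{19 \cdot 138 \left(-23219\right)} = \frac{29816}{-6557 - 8673} + \frac{1}{2622} \left(- \frac{1}{23219}\right) = \frac{29816}{-15230} + \frac{1}{2622} \left(- \frac{1}{23219}\right) = 29816 \left(- \frac{1}{15230}\right) - \frac{1}{60880218} = - \frac{14908}{7615} - \frac{1}{60880218} = - \frac{907602297559}{463602860070}$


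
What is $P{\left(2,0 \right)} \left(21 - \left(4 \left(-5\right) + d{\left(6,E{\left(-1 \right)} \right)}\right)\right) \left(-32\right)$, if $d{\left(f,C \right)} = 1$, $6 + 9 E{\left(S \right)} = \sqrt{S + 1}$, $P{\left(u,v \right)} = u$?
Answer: $-2560$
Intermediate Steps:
$E{\left(S \right)} = - \frac{2}{3} + \frac{\sqrt{1 + S}}{9}$ ($E{\left(S \right)} = - \frac{2}{3} + \frac{\sqrt{S + 1}}{9} = - \frac{2}{3} + \frac{\sqrt{1 + S}}{9}$)
$P{\left(2,0 \right)} \left(21 - \left(4 \left(-5\right) + d{\left(6,E{\left(-1 \right)} \right)}\right)\right) \left(-32\right) = 2 \left(21 - \left(4 \left(-5\right) + 1\right)\right) \left(-32\right) = 2 \left(21 - \left(-20 + 1\right)\right) \left(-32\right) = 2 \left(21 - -19\right) \left(-32\right) = 2 \left(21 + 19\right) \left(-32\right) = 2 \cdot 40 \left(-32\right) = 80 \left(-32\right) = -2560$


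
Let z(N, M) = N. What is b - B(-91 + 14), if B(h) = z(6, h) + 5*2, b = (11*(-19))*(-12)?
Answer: 2492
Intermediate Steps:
b = 2508 (b = -209*(-12) = 2508)
B(h) = 16 (B(h) = 6 + 5*2 = 6 + 10 = 16)
b - B(-91 + 14) = 2508 - 1*16 = 2508 - 16 = 2492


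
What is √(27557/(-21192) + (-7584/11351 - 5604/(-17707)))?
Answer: I*√7492934571004699526338122/2129712895572 ≈ 1.2853*I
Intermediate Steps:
√(27557/(-21192) + (-7584/11351 - 5604/(-17707))) = √(27557*(-1/21192) + (-7584*1/11351 - 5604*(-1/17707))) = √(-27557/21192 + (-7584/11351 + 5604/17707)) = √(-27557/21192 - 70678884/200992157) = √(-7036567780177/4259425791144) = I*√7492934571004699526338122/2129712895572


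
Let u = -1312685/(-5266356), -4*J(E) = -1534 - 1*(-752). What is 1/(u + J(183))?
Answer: 5266356/1030885283 ≈ 0.0051086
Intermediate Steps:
J(E) = 391/2 (J(E) = -(-1534 - 1*(-752))/4 = -(-1534 + 752)/4 = -¼*(-782) = 391/2)
u = 1312685/5266356 (u = -1312685*(-1/5266356) = 1312685/5266356 ≈ 0.24926)
1/(u + J(183)) = 1/(1312685/5266356 + 391/2) = 1/(1030885283/5266356) = 5266356/1030885283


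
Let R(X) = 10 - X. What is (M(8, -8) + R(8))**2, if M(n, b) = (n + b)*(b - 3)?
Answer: 4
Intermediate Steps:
M(n, b) = (-3 + b)*(b + n) (M(n, b) = (b + n)*(-3 + b) = (-3 + b)*(b + n))
(M(8, -8) + R(8))**2 = (((-8)**2 - 3*(-8) - 3*8 - 8*8) + (10 - 1*8))**2 = ((64 + 24 - 24 - 64) + (10 - 8))**2 = (0 + 2)**2 = 2**2 = 4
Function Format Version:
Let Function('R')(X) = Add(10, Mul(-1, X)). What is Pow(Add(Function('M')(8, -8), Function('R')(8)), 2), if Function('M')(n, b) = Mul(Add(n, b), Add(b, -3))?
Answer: 4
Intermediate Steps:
Function('M')(n, b) = Mul(Add(-3, b), Add(b, n)) (Function('M')(n, b) = Mul(Add(b, n), Add(-3, b)) = Mul(Add(-3, b), Add(b, n)))
Pow(Add(Function('M')(8, -8), Function('R')(8)), 2) = Pow(Add(Add(Pow(-8, 2), Mul(-3, -8), Mul(-3, 8), Mul(-8, 8)), Add(10, Mul(-1, 8))), 2) = Pow(Add(Add(64, 24, -24, -64), Add(10, -8)), 2) = Pow(Add(0, 2), 2) = Pow(2, 2) = 4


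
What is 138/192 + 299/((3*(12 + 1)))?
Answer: 805/96 ≈ 8.3854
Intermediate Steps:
138/192 + 299/((3*(12 + 1))) = 138*(1/192) + 299/((3*13)) = 23/32 + 299/39 = 23/32 + 299*(1/39) = 23/32 + 23/3 = 805/96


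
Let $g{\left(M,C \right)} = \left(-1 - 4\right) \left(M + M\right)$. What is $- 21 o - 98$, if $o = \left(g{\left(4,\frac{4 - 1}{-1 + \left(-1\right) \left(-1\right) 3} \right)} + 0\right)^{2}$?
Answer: $-33698$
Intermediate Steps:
$g{\left(M,C \right)} = - 10 M$ ($g{\left(M,C \right)} = - 5 \cdot 2 M = - 10 M$)
$o = 1600$ ($o = \left(\left(-10\right) 4 + 0\right)^{2} = \left(-40 + 0\right)^{2} = \left(-40\right)^{2} = 1600$)
$- 21 o - 98 = \left(-21\right) 1600 - 98 = -33600 - 98 = -33698$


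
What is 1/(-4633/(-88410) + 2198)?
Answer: 88410/194329813 ≈ 0.00045495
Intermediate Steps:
1/(-4633/(-88410) + 2198) = 1/(-4633*(-1/88410) + 2198) = 1/(4633/88410 + 2198) = 1/(194329813/88410) = 88410/194329813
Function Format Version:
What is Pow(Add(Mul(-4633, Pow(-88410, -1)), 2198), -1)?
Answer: Rational(88410, 194329813) ≈ 0.00045495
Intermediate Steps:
Pow(Add(Mul(-4633, Pow(-88410, -1)), 2198), -1) = Pow(Add(Mul(-4633, Rational(-1, 88410)), 2198), -1) = Pow(Add(Rational(4633, 88410), 2198), -1) = Pow(Rational(194329813, 88410), -1) = Rational(88410, 194329813)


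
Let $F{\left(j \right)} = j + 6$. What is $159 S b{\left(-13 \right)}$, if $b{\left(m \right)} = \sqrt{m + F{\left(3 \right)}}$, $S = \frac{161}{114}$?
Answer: $\frac{8533 i}{19} \approx 449.11 i$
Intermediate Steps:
$F{\left(j \right)} = 6 + j$
$S = \frac{161}{114}$ ($S = 161 \cdot \frac{1}{114} = \frac{161}{114} \approx 1.4123$)
$b{\left(m \right)} = \sqrt{9 + m}$ ($b{\left(m \right)} = \sqrt{m + \left(6 + 3\right)} = \sqrt{m + 9} = \sqrt{9 + m}$)
$159 S b{\left(-13 \right)} = 159 \cdot \frac{161}{114} \sqrt{9 - 13} = \frac{8533 \sqrt{-4}}{38} = \frac{8533 \cdot 2 i}{38} = \frac{8533 i}{19}$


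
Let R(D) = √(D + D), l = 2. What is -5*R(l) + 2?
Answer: -8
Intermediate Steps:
R(D) = √2*√D (R(D) = √(2*D) = √2*√D)
-5*R(l) + 2 = -5*√2*√2 + 2 = -5*2 + 2 = -10 + 2 = -8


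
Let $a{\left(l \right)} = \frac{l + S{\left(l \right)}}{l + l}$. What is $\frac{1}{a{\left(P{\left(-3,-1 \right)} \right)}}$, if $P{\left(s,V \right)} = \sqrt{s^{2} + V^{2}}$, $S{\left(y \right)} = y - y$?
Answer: $2$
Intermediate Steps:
$S{\left(y \right)} = 0$
$P{\left(s,V \right)} = \sqrt{V^{2} + s^{2}}$
$a{\left(l \right)} = \frac{1}{2}$ ($a{\left(l \right)} = \frac{l + 0}{l + l} = \frac{l}{2 l} = l \frac{1}{2 l} = \frac{1}{2}$)
$\frac{1}{a{\left(P{\left(-3,-1 \right)} \right)}} = \frac{1}{\frac{1}{2}} = 2$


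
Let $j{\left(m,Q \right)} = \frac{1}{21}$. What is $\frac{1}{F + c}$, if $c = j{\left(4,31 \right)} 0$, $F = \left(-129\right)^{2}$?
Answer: $\frac{1}{16641} \approx 6.0093 \cdot 10^{-5}$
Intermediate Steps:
$j{\left(m,Q \right)} = \frac{1}{21}$
$F = 16641$
$c = 0$ ($c = \frac{1}{21} \cdot 0 = 0$)
$\frac{1}{F + c} = \frac{1}{16641 + 0} = \frac{1}{16641}$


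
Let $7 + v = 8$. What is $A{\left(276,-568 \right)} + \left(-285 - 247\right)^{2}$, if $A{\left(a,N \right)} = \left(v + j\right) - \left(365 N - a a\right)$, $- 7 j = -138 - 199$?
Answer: $\frac{3965984}{7} \approx 5.6657 \cdot 10^{5}$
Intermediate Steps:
$v = 1$ ($v = -7 + 8 = 1$)
$j = \frac{337}{7}$ ($j = - \frac{-138 - 199}{7} = \left(- \frac{1}{7}\right) \left(-337\right) = \frac{337}{7} \approx 48.143$)
$A{\left(a,N \right)} = \frac{344}{7} + a^{2} - 365 N$ ($A{\left(a,N \right)} = \left(1 + \frac{337}{7}\right) - \left(365 N - a a\right) = \frac{344}{7} - \left(- a^{2} + 365 N\right) = \frac{344}{7} + a^{2} - 365 N$)
$A{\left(276,-568 \right)} + \left(-285 - 247\right)^{2} = \left(\frac{344}{7} + 276^{2} - -207320\right) + \left(-285 - 247\right)^{2} = \left(\frac{344}{7} + 76176 + 207320\right) + \left(-285 - 247\right)^{2} = \frac{1984816}{7} + \left(-532\right)^{2} = \frac{1984816}{7} + 283024 = \frac{3965984}{7}$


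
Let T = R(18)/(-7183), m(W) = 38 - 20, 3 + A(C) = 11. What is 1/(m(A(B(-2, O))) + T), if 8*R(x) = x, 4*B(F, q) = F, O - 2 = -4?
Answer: 28732/517167 ≈ 0.055557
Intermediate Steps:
O = -2 (O = 2 - 4 = -2)
B(F, q) = F/4
R(x) = x/8
A(C) = 8 (A(C) = -3 + 11 = 8)
m(W) = 18
T = -9/28732 (T = ((⅛)*18)/(-7183) = (9/4)*(-1/7183) = -9/28732 ≈ -0.00031324)
1/(m(A(B(-2, O))) + T) = 1/(18 - 9/28732) = 1/(517167/28732) = 28732/517167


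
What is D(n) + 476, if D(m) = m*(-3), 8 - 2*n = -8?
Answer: 452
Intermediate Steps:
n = 8 (n = 4 - ½*(-8) = 4 + 4 = 8)
D(m) = -3*m
D(n) + 476 = -3*8 + 476 = -24 + 476 = 452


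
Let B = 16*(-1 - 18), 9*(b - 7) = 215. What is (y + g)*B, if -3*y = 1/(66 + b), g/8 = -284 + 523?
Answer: -63355918/109 ≈ -5.8125e+5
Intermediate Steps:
b = 278/9 (b = 7 + (1/9)*215 = 7 + 215/9 = 278/9 ≈ 30.889)
g = 1912 (g = 8*(-284 + 523) = 8*239 = 1912)
B = -304 (B = 16*(-19) = -304)
y = -3/872 (y = -1/(3*(66 + 278/9)) = -1/(3*872/9) = -1/3*9/872 = -3/872 ≈ -0.0034404)
(y + g)*B = (-3/872 + 1912)*(-304) = (1667261/872)*(-304) = -63355918/109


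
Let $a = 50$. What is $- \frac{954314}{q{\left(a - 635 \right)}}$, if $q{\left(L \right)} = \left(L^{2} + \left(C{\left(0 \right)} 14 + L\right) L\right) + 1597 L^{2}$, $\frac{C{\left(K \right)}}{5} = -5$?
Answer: $- \frac{954314}{547422525} \approx -0.0017433$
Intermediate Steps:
$C{\left(K \right)} = -25$ ($C{\left(K \right)} = 5 \left(-5\right) = -25$)
$q{\left(L \right)} = 1598 L^{2} + L \left(-350 + L\right)$ ($q{\left(L \right)} = \left(L^{2} + \left(\left(-25\right) 14 + L\right) L\right) + 1597 L^{2} = \left(L^{2} + \left(-350 + L\right) L\right) + 1597 L^{2} = \left(L^{2} + L \left(-350 + L\right)\right) + 1597 L^{2} = 1598 L^{2} + L \left(-350 + L\right)$)
$- \frac{954314}{q{\left(a - 635 \right)}} = - \frac{954314}{\left(50 - 635\right) \left(-350 + 1599 \left(50 - 635\right)\right)} = - \frac{954314}{\left(-585\right) \left(-350 + 1599 \left(-585\right)\right)} = - \frac{954314}{\left(-585\right) \left(-350 - 935415\right)} = - \frac{954314}{\left(-585\right) \left(-935765\right)} = - \frac{954314}{547422525}$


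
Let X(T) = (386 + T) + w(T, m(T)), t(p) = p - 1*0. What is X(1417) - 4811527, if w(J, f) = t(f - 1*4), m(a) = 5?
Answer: -4809723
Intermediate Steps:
t(p) = p (t(p) = p + 0 = p)
w(J, f) = -4 + f (w(J, f) = f - 1*4 = f - 4 = -4 + f)
X(T) = 387 + T (X(T) = (386 + T) + (-4 + 5) = (386 + T) + 1 = 387 + T)
X(1417) - 4811527 = (387 + 1417) - 4811527 = 1804 - 4811527 = -4809723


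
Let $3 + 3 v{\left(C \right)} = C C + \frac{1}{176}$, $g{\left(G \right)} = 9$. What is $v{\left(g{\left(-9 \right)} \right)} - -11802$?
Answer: $\frac{6245185}{528} \approx 11828.0$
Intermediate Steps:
$v{\left(C \right)} = - \frac{527}{528} + \frac{C^{2}}{3}$ ($v{\left(C \right)} = -1 + \frac{C C + \frac{1}{176}}{3} = -1 + \frac{C^{2} + \frac{1}{176}}{3} = -1 + \frac{\frac{1}{176} + C^{2}}{3} = -1 + \left(\frac{1}{528} + \frac{C^{2}}{3}\right) = - \frac{527}{528} + \frac{C^{2}}{3}$)
$v{\left(g{\left(-9 \right)} \right)} - -11802 = \left(- \frac{527}{528} + \frac{9^{2}}{3}\right) - -11802 = \left(- \frac{527}{528} + \frac{1}{3} \cdot 81\right) + 11802 = \left(- \frac{527}{528} + 27\right) + 11802 = \frac{13729}{528} + 11802 = \frac{6245185}{528}$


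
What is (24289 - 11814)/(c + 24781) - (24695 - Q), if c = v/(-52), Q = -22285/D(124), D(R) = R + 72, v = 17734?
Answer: -441394534585/17792292 ≈ -24808.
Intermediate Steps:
D(R) = 72 + R
Q = -22285/196 (Q = -22285/(72 + 124) = -22285/196 ≈ -113.70)
c = -8867/26 (c = 17734/(-52) = 17734*(-1/52) = -8867/26 ≈ -341.04)
(24289 - 11814)/(c + 24781) - (24695 - Q) = (24289 - 11814)/(-8867/26 + 24781) - (24695 - 1*(-22285/196)) = 12475/(635439/26) - (24695 + 22285/196) = 12475*(26/635439) - 1*4862505/196 = 324350/635439 - 4862505/196 = -441394534585/17792292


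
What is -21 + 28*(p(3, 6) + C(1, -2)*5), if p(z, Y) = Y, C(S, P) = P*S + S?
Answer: 7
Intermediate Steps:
C(S, P) = S + P*S
-21 + 28*(p(3, 6) + C(1, -2)*5) = -21 + 28*(6 + (1*(1 - 2))*5) = -21 + 28*(6 + (1*(-1))*5) = -21 + 28*(6 - 1*5) = -21 + 28*(6 - 5) = -21 + 28*1 = -21 + 28 = 7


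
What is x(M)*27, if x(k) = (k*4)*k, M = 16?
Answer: 27648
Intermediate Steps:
x(k) = 4*k² (x(k) = (4*k)*k = 4*k²)
x(M)*27 = (4*16²)*27 = (4*256)*27 = 1024*27 = 27648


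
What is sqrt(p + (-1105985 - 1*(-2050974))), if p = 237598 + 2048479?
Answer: sqrt(3231066) ≈ 1797.5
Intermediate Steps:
p = 2286077
sqrt(p + (-1105985 - 1*(-2050974))) = sqrt(2286077 + (-1105985 - 1*(-2050974))) = sqrt(2286077 + (-1105985 + 2050974)) = sqrt(2286077 + 944989) = sqrt(3231066)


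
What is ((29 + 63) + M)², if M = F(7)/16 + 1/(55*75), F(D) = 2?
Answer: 9242408657689/1089000000 ≈ 8487.1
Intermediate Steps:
M = 4133/33000 (M = 2/16 + 1/(55*75) = 2*(1/16) + (1/55)*(1/75) = ⅛ + 1/4125 = 4133/33000 ≈ 0.12524)
((29 + 63) + M)² = ((29 + 63) + 4133/33000)² = (92 + 4133/33000)² = (3040133/33000)² = 9242408657689/1089000000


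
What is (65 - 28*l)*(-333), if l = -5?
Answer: -68265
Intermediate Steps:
(65 - 28*l)*(-333) = (65 - 28*(-5))*(-333) = (65 + 140)*(-333) = 205*(-333) = -68265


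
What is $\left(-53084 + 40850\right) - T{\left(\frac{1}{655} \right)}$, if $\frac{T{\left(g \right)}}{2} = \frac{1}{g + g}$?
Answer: $-12889$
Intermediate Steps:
$T{\left(g \right)} = \frac{1}{g}$ ($T{\left(g \right)} = \frac{2}{g + g} = \frac{2}{2 g} = 2 \frac{1}{2 g} = \frac{1}{g}$)
$\left(-53084 + 40850\right) - T{\left(\frac{1}{655} \right)} = \left(-53084 + 40850\right) - \frac{1}{\frac{1}{655}} = -12234 - \frac{1}{\frac{1}{655}} = -12234 - 655 = -12889$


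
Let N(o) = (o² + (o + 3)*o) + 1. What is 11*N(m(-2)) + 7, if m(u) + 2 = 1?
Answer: 7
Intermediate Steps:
m(u) = -1 (m(u) = -2 + 1 = -1)
N(o) = 1 + o² + o*(3 + o) (N(o) = (o² + (3 + o)*o) + 1 = (o² + o*(3 + o)) + 1 = 1 + o² + o*(3 + o))
11*N(m(-2)) + 7 = 11*(1 + 2*(-1)² + 3*(-1)) + 7 = 11*(1 + 2*1 - 3) + 7 = 11*(1 + 2 - 3) + 7 = 11*0 + 7 = 0 + 7 = 7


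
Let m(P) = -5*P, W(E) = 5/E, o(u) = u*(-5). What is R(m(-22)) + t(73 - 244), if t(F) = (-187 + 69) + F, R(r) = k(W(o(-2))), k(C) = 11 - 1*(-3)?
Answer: -275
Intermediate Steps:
o(u) = -5*u
k(C) = 14 (k(C) = 11 + 3 = 14)
R(r) = 14
t(F) = -118 + F
R(m(-22)) + t(73 - 244) = 14 + (-118 + (73 - 244)) = 14 + (-118 - 171) = 14 - 289 = -275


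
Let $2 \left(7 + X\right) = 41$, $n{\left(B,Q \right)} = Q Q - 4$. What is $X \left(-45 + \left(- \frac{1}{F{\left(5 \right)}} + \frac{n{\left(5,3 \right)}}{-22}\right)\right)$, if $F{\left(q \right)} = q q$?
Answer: $- \frac{672219}{1100} \approx -611.11$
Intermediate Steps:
$n{\left(B,Q \right)} = -4 + Q^{2}$ ($n{\left(B,Q \right)} = Q^{2} - 4 = -4 + Q^{2}$)
$X = \frac{27}{2}$ ($X = -7 + \frac{1}{2} \cdot 41 = -7 + \frac{41}{2} = \frac{27}{2} \approx 13.5$)
$F{\left(q \right)} = q^{2}$
$X \left(-45 + \left(- \frac{1}{F{\left(5 \right)}} + \frac{n{\left(5,3 \right)}}{-22}\right)\right) = \frac{27 \left(-45 - \left(\frac{1}{5^{2}} - \frac{-4 + 3^{2}}{-22}\right)\right)}{2} = \frac{27 \left(-45 + \left(- \frac{1}{25} + \left(-4 + 9\right) \left(- \frac{1}{22}\right)\right)\right)}{2} = \frac{27 \left(-45 + \left(\left(-1\right) \frac{1}{25} + 5 \left(- \frac{1}{22}\right)\right)\right)}{2} = \frac{27 \left(-45 - \frac{147}{550}\right)}{2} = \frac{27}{2} \left(- \frac{24897}{550}\right) = - \frac{672219}{1100}$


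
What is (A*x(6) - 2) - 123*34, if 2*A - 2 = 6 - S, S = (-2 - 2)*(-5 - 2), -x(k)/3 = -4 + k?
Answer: -4124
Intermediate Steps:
x(k) = 12 - 3*k (x(k) = -3*(-4 + k) = 12 - 3*k)
S = 28 (S = -4*(-7) = 28)
A = -10 (A = 1 + (6 - 1*28)/2 = 1 + (6 - 28)/2 = 1 + (½)*(-22) = 1 - 11 = -10)
(A*x(6) - 2) - 123*34 = (-10*(12 - 3*6) - 2) - 123*34 = (-10*(12 - 18) - 2) - 4182 = (-10*(-6) - 2) - 4182 = (60 - 2) - 4182 = 58 - 4182 = -4124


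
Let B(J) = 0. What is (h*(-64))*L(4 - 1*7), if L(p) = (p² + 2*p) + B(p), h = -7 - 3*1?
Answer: 1920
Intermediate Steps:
h = -10 (h = -7 - 3 = -10)
L(p) = p² + 2*p (L(p) = (p² + 2*p) + 0 = p² + 2*p)
(h*(-64))*L(4 - 1*7) = (-10*(-64))*((4 - 1*7)*(2 + (4 - 1*7))) = 640*((4 - 7)*(2 + (4 - 7))) = 640*(-3*(2 - 3)) = 640*(-3*(-1)) = 640*3 = 1920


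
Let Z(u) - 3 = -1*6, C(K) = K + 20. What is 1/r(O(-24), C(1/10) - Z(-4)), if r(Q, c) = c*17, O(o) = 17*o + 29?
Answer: 10/3927 ≈ 0.0025465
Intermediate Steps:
C(K) = 20 + K
Z(u) = -3 (Z(u) = 3 - 1*6 = 3 - 6 = -3)
O(o) = 29 + 17*o
r(Q, c) = 17*c
1/r(O(-24), C(1/10) - Z(-4)) = 1/(17*((20 + 1/10) - 1*(-3))) = 1/(17*((20 + ⅒) + 3)) = 1/(17*(201/10 + 3)) = 1/(17*(231/10)) = 1/(3927/10) = 10/3927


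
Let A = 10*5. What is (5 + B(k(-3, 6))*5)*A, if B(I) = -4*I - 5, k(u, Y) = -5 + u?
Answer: 7000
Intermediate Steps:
A = 50
B(I) = -5 - 4*I
(5 + B(k(-3, 6))*5)*A = (5 + (-5 - 4*(-5 - 3))*5)*50 = (5 + (-5 - 4*(-8))*5)*50 = (5 + (-5 + 32)*5)*50 = (5 + 27*5)*50 = (5 + 135)*50 = 140*50 = 7000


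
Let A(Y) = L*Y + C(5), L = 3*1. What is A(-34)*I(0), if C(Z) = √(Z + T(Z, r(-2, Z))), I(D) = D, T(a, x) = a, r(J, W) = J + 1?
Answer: 0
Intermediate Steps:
r(J, W) = 1 + J
L = 3
C(Z) = √2*√Z (C(Z) = √(Z + Z) = √(2*Z) = √2*√Z)
A(Y) = √10 + 3*Y (A(Y) = 3*Y + √2*√5 = 3*Y + √10 = √10 + 3*Y)
A(-34)*I(0) = (√10 + 3*(-34))*0 = (√10 - 102)*0 = (-102 + √10)*0 = 0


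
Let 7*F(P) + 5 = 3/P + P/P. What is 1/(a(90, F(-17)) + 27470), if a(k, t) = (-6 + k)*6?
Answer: 1/27974 ≈ 3.5747e-5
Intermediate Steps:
F(P) = -4/7 + 3/(7*P) (F(P) = -5/7 + (3/P + P/P)/7 = -5/7 + (3/P + 1)/7 = -5/7 + (1 + 3/P)/7 = -5/7 + (1/7 + 3/(7*P)) = -4/7 + 3/(7*P))
a(k, t) = -36 + 6*k
1/(a(90, F(-17)) + 27470) = 1/((-36 + 6*90) + 27470) = 1/((-36 + 540) + 27470) = 1/(504 + 27470) = 1/27974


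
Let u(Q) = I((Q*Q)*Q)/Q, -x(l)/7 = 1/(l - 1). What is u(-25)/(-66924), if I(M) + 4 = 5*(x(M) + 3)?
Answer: 57307/8714620200 ≈ 6.5760e-6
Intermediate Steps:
x(l) = -7/(-1 + l) (x(l) = -7/(l - 1) = -7/(-1 + l))
I(M) = 11 - 35/(-1 + M) (I(M) = -4 + 5*(-7/(-1 + M) + 3) = -4 + 5*(3 - 7/(-1 + M)) = -4 + (15 - 35/(-1 + M)) = 11 - 35/(-1 + M))
u(Q) = (-46 + 11*Q³)/(Q*(-1 + Q³)) (u(Q) = ((-46 + 11*((Q*Q)*Q))/(-1 + (Q*Q)*Q))/Q = ((-46 + 11*(Q²*Q))/(-1 + Q²*Q))/Q = ((-46 + 11*Q³)/(-1 + Q³))/Q = (-46 + 11*Q³)/(Q*(-1 + Q³)))
u(-25)/(-66924) = ((-46 + 11*(-25)³)/((-25)⁴ - 1*(-25)))/(-66924) = ((-46 + 11*(-15625))/(390625 + 25))*(-1/66924) = ((-46 - 171875)/390650)*(-1/66924) = ((1/390650)*(-171921))*(-1/66924) = -171921/390650*(-1/66924) = 57307/8714620200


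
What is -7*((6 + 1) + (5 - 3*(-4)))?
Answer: -168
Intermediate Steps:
-7*((6 + 1) + (5 - 3*(-4))) = -7*(7 + (5 + 12)) = -7*(7 + 17) = -7*24 = -168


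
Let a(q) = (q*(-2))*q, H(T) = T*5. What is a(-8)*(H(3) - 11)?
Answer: -512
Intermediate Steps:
H(T) = 5*T
a(q) = -2*q² (a(q) = (-2*q)*q = -2*q²)
a(-8)*(H(3) - 11) = (-2*(-8)²)*(5*3 - 11) = (-2*64)*(15 - 11) = -128*4 = -512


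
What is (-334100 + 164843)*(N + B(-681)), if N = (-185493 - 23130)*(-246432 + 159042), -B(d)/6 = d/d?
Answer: -3085819821854748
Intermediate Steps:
B(d) = -6 (B(d) = -6*d/d = -6*1 = -6)
N = 18231563970 (N = -208623*(-87390) = 18231563970)
(-334100 + 164843)*(N + B(-681)) = (-334100 + 164843)*(18231563970 - 6) = -169257*18231563964 = -3085819821854748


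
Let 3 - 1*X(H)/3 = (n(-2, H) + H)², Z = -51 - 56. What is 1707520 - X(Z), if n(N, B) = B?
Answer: 1844899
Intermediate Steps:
Z = -107
X(H) = 9 - 12*H² (X(H) = 9 - 3*(H + H)² = 9 - 3*4*H² = 9 - 12*H²)
1707520 - X(Z) = 1707520 - (9 - 12*(-107)²) = 1707520 - (9 - 12*11449) = 1707520 - (9 - 137388) = 1707520 - 1*(-137379) = 1707520 + 137379 = 1844899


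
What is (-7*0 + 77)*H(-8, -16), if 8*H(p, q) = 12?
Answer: 231/2 ≈ 115.50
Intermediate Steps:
H(p, q) = 3/2 (H(p, q) = (⅛)*12 = 3/2)
(-7*0 + 77)*H(-8, -16) = (-7*0 + 77)*(3/2) = (0 + 77)*(3/2) = 77*(3/2) = 231/2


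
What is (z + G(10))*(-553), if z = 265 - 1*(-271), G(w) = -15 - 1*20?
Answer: -277053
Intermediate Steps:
G(w) = -35 (G(w) = -15 - 20 = -35)
z = 536 (z = 265 + 271 = 536)
(z + G(10))*(-553) = (536 - 35)*(-553) = 501*(-553) = -277053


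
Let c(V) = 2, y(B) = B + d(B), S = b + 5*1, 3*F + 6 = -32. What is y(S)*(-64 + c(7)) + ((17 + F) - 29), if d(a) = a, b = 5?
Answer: -3794/3 ≈ -1264.7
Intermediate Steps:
F = -38/3 (F = -2 + (⅓)*(-32) = -2 - 32/3 = -38/3 ≈ -12.667)
S = 10 (S = 5 + 5*1 = 5 + 5 = 10)
y(B) = 2*B (y(B) = B + B = 2*B)
y(S)*(-64 + c(7)) + ((17 + F) - 29) = (2*10)*(-64 + 2) + ((17 - 38/3) - 29) = 20*(-62) + (13/3 - 29) = -1240 - 74/3 = -3794/3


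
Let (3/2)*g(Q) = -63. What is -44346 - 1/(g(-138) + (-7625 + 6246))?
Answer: -63015665/1421 ≈ -44346.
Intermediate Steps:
g(Q) = -42 (g(Q) = (⅔)*(-63) = -42)
-44346 - 1/(g(-138) + (-7625 + 6246)) = -44346 - 1/(-42 + (-7625 + 6246)) = -44346 - 1/(-42 - 1379) = -44346 - 1/(-1421) = -44346 - 1*(-1/1421) = -44346 + 1/1421 = -63015665/1421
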